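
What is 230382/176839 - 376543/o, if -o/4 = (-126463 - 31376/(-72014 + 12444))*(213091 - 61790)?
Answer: 14194047213938163563/10895254813109127396 ≈ 1.3028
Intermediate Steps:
o = 61611153722364/805 (o = -4*(-126463 - 31376/(-72014 + 12444))*(213091 - 61790) = -4*(-126463 - 31376/(-59570))*151301 = -4*(-126463 - 31376*(-1/59570))*151301 = -4*(-126463 + 424/805)*151301 = -(-407209164)*151301/805 = -4*(-15402788430591/805) = 61611153722364/805 ≈ 7.6536e+10)
230382/176839 - 376543/o = 230382/176839 - 376543/61611153722364/805 = 230382*(1/176839) - 376543*805/61611153722364 = 230382/176839 - 303117115/61611153722364 = 14194047213938163563/10895254813109127396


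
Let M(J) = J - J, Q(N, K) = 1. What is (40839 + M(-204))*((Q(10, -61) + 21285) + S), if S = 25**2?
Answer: 894823329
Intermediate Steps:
M(J) = 0
S = 625
(40839 + M(-204))*((Q(10, -61) + 21285) + S) = (40839 + 0)*((1 + 21285) + 625) = 40839*(21286 + 625) = 40839*21911 = 894823329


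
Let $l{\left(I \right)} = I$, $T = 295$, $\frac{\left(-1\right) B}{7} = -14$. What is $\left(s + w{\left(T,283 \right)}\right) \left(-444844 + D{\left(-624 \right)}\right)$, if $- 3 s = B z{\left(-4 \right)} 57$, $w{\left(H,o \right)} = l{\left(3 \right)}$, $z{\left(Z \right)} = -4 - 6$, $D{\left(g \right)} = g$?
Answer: $-8295950564$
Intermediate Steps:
$B = 98$ ($B = \left(-7\right) \left(-14\right) = 98$)
$z{\left(Z \right)} = -10$ ($z{\left(Z \right)} = -4 - 6 = -10$)
$w{\left(H,o \right)} = 3$
$s = 18620$ ($s = - \frac{98 \left(-10\right) 57}{3} = - \frac{\left(-980\right) 57}{3} = \left(- \frac{1}{3}\right) \left(-55860\right) = 18620$)
$\left(s + w{\left(T,283 \right)}\right) \left(-444844 + D{\left(-624 \right)}\right) = \left(18620 + 3\right) \left(-444844 - 624\right) = 18623 \left(-445468\right) = -8295950564$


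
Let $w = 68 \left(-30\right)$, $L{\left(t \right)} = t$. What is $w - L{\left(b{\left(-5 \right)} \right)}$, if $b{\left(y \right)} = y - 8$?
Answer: $-2027$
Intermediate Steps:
$b{\left(y \right)} = -8 + y$ ($b{\left(y \right)} = y - 8 = -8 + y$)
$w = -2040$
$w - L{\left(b{\left(-5 \right)} \right)} = -2040 - \left(-8 - 5\right) = -2040 - -13 = -2040 + 13 = -2027$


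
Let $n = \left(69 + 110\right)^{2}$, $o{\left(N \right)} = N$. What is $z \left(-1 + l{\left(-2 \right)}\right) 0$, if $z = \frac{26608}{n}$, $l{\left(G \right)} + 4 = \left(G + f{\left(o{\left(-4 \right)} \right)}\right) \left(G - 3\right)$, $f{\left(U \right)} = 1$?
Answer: $0$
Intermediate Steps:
$n = 32041$ ($n = 179^{2} = 32041$)
$l{\left(G \right)} = -4 + \left(1 + G\right) \left(-3 + G\right)$ ($l{\left(G \right)} = -4 + \left(G + 1\right) \left(G - 3\right) = -4 + \left(1 + G\right) \left(-3 + G\right)$)
$z = \frac{26608}{32041} \approx 0.83044$
$z \left(-1 + l{\left(-2 \right)}\right) 0 = \frac{26608 \left(-1 - \left(3 - 4\right)\right) 0}{32041} = \frac{26608 \left(-1 + \left(-7 + 4 + 4\right)\right) 0}{32041} = \frac{26608 \left(-1 + 1\right) 0}{32041} = \frac{26608 \cdot 0 \cdot 0}{32041} = \frac{26608}{32041} \cdot 0 = 0$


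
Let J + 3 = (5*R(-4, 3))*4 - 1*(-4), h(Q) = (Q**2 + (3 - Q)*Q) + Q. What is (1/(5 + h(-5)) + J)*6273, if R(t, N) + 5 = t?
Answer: -5616426/5 ≈ -1.1233e+6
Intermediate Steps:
R(t, N) = -5 + t
h(Q) = Q + Q**2 + Q*(3 - Q) (h(Q) = (Q**2 + Q*(3 - Q)) + Q = Q + Q**2 + Q*(3 - Q))
J = -179 (J = -3 + ((5*(-5 - 4))*4 - 1*(-4)) = -3 + ((5*(-9))*4 + 4) = -3 + (-45*4 + 4) = -3 + (-180 + 4) = -3 - 176 = -179)
(1/(5 + h(-5)) + J)*6273 = (1/(5 + 4*(-5)) - 179)*6273 = (1/(5 - 20) - 179)*6273 = (1/(-15) - 179)*6273 = (-1/15 - 179)*6273 = -2686/15*6273 = -5616426/5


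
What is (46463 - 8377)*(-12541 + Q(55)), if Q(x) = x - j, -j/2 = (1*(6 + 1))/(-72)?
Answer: -8559885629/18 ≈ -4.7555e+8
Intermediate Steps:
j = 7/36 (j = -2*1*(6 + 1)/(-72) = -2*1*7*(-1)/72 = -14*(-1)/72 = -2*(-7/72) = 7/36 ≈ 0.19444)
Q(x) = -7/36 + x (Q(x) = x - 1*7/36 = x - 7/36 = -7/36 + x)
(46463 - 8377)*(-12541 + Q(55)) = (46463 - 8377)*(-12541 + (-7/36 + 55)) = 38086*(-12541 + 1973/36) = 38086*(-449503/36) = -8559885629/18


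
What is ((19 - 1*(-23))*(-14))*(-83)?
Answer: 48804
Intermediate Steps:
((19 - 1*(-23))*(-14))*(-83) = ((19 + 23)*(-14))*(-83) = (42*(-14))*(-83) = -588*(-83) = 48804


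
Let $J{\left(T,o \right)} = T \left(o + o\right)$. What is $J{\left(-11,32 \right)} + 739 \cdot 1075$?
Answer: $793721$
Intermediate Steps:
$J{\left(T,o \right)} = 2 T o$ ($J{\left(T,o \right)} = T 2 o = 2 T o$)
$J{\left(-11,32 \right)} + 739 \cdot 1075 = 2 \left(-11\right) 32 + 739 \cdot 1075 = -704 + 794425 = 793721$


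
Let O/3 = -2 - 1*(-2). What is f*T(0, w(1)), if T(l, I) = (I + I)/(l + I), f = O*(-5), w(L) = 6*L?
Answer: 0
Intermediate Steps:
O = 0 (O = 3*(-2 - 1*(-2)) = 3*(-2 + 2) = 3*0 = 0)
f = 0 (f = 0*(-5) = 0)
T(l, I) = 2*I/(I + l) (T(l, I) = (2*I)/(I + l) = 2*I/(I + l))
f*T(0, w(1)) = 0*(2*(6*1)/(6*1 + 0)) = 0*(2*6/(6 + 0)) = 0*(2*6/6) = 0*(2*6*(1/6)) = 0*2 = 0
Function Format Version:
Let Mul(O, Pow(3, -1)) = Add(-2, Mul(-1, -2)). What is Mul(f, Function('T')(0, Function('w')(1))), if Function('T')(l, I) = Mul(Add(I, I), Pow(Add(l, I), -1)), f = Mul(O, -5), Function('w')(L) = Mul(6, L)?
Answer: 0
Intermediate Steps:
O = 0 (O = Mul(3, Add(-2, Mul(-1, -2))) = Mul(3, Add(-2, 2)) = Mul(3, 0) = 0)
f = 0 (f = Mul(0, -5) = 0)
Function('T')(l, I) = Mul(2, I, Pow(Add(I, l), -1)) (Function('T')(l, I) = Mul(Mul(2, I), Pow(Add(I, l), -1)) = Mul(2, I, Pow(Add(I, l), -1)))
Mul(f, Function('T')(0, Function('w')(1))) = Mul(0, Mul(2, Mul(6, 1), Pow(Add(Mul(6, 1), 0), -1))) = Mul(0, Mul(2, 6, Pow(Add(6, 0), -1))) = Mul(0, Mul(2, 6, Pow(6, -1))) = Mul(0, Mul(2, 6, Rational(1, 6))) = Mul(0, 2) = 0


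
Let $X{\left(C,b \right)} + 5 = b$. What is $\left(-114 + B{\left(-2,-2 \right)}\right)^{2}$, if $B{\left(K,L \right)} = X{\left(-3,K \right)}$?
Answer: $14641$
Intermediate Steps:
$X{\left(C,b \right)} = -5 + b$
$B{\left(K,L \right)} = -5 + K$
$\left(-114 + B{\left(-2,-2 \right)}\right)^{2} = \left(-114 - 7\right)^{2} = \left(-121\right)^{2} = 14641$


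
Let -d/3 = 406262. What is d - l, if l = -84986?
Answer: -1133800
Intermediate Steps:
d = -1218786 (d = -3*406262 = -1218786)
d - l = -1218786 - 1*(-84986) = -1218786 + 84986 = -1133800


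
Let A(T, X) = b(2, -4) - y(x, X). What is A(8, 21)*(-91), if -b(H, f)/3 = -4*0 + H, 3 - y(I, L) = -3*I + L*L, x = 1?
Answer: -39039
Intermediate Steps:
y(I, L) = 3 - L² + 3*I (y(I, L) = 3 - (-3*I + L*L) = 3 - (-3*I + L²) = 3 - (L² - 3*I) = 3 + (-L² + 3*I) = 3 - L² + 3*I)
b(H, f) = -3*H (b(H, f) = -3*(-4*0 + H) = -3*(0 + H) = -3*H)
A(T, X) = -12 + X² (A(T, X) = -3*2 - (3 - X² + 3*1) = -6 - (3 - X² + 3) = -6 - (6 - X²) = -6 + (-6 + X²) = -12 + X²)
A(8, 21)*(-91) = (-12 + 21²)*(-91) = (-12 + 441)*(-91) = 429*(-91) = -39039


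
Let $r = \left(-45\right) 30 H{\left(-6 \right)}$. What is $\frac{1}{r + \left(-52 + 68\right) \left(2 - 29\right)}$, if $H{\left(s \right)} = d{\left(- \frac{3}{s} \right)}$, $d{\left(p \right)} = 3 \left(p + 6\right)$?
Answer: $- \frac{1}{26757} \approx -3.7373 \cdot 10^{-5}$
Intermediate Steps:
$d{\left(p \right)} = 18 + 3 p$ ($d{\left(p \right)} = 3 \left(6 + p\right) = 18 + 3 p$)
$H{\left(s \right)} = 18 - \frac{9}{s}$ ($H{\left(s \right)} = 18 + 3 \left(- \frac{3}{s}\right) = 18 - \frac{9}{s}$)
$r = -26325$ ($r = \left(-45\right) 30 \left(18 - \frac{9}{-6}\right) = - 1350 \left(18 - - \frac{3}{2}\right) = - 1350 \left(18 + \frac{3}{2}\right) = \left(-1350\right) \frac{39}{2} = -26325$)
$\frac{1}{r + \left(-52 + 68\right) \left(2 - 29\right)} = \frac{1}{-26325 + \left(-52 + 68\right) \left(2 - 29\right)} = \frac{1}{-26325 + 16 \left(2 - 29\right)} = \frac{1}{-26325 + 16 \left(-27\right)} = \frac{1}{-26325 - 432} = \frac{1}{-26757} = - \frac{1}{26757}$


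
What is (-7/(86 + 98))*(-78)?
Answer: 273/92 ≈ 2.9674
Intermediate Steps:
(-7/(86 + 98))*(-78) = (-7/184)*(-78) = ((1/184)*(-7))*(-78) = -7/184*(-78) = 273/92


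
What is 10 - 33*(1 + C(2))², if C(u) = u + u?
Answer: -815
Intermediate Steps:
C(u) = 2*u
10 - 33*(1 + C(2))² = 10 - 33*(1 + 2*2)² = 10 - 33*(1 + 4)² = 10 - 33*5² = 10 - 33*25 = 10 - 825 = -815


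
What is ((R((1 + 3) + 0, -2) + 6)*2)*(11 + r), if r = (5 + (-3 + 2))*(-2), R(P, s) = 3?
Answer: 54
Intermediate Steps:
r = -8 (r = (5 - 1)*(-2) = 4*(-2) = -8)
((R((1 + 3) + 0, -2) + 6)*2)*(11 + r) = ((3 + 6)*2)*(11 - 8) = (9*2)*3 = 18*3 = 54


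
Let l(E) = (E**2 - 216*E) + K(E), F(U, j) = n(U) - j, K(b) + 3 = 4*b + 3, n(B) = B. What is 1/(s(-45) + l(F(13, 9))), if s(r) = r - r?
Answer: -1/832 ≈ -0.0012019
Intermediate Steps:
s(r) = 0
K(b) = 4*b (K(b) = -3 + (4*b + 3) = -3 + (3 + 4*b) = 4*b)
F(U, j) = U - j
l(E) = E**2 - 212*E (l(E) = (E**2 - 216*E) + 4*E = E**2 - 212*E)
1/(s(-45) + l(F(13, 9))) = 1/(0 + (13 - 1*9)*(-212 + (13 - 1*9))) = 1/(0 + (13 - 9)*(-212 + (13 - 9))) = 1/(0 + 4*(-212 + 4)) = 1/(0 + 4*(-208)) = 1/(0 - 832) = 1/(-832) = -1/832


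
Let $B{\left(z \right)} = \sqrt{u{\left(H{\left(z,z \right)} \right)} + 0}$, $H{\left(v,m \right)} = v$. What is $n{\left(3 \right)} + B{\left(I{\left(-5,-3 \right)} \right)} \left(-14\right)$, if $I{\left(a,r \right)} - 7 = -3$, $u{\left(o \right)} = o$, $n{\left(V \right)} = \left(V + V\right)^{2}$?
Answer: $8$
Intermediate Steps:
$n{\left(V \right)} = 4 V^{2}$ ($n{\left(V \right)} = \left(2 V\right)^{2} = 4 V^{2}$)
$I{\left(a,r \right)} = 4$ ($I{\left(a,r \right)} = 7 - 3 = 4$)
$B{\left(z \right)} = \sqrt{z}$ ($B{\left(z \right)} = \sqrt{z + 0} = \sqrt{z}$)
$n{\left(3 \right)} + B{\left(I{\left(-5,-3 \right)} \right)} \left(-14\right) = 4 \cdot 3^{2} + \sqrt{4} \left(-14\right) = 4 \cdot 9 + 2 \left(-14\right) = 36 - 28 = 8$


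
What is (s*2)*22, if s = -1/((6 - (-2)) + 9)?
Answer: -44/17 ≈ -2.5882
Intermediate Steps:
s = -1/17 (s = -1/((6 - 1*(-2)) + 9) = -1/((6 + 2) + 9) = -1/(8 + 9) = -1/17 ≈ -0.058824)
(s*2)*22 = -1/17*2*22 = -2/17*22 = -44/17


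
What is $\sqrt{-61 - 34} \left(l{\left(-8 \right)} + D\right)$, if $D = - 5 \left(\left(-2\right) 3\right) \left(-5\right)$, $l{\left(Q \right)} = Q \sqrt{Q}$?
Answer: $16 \sqrt{190} - 150 i \sqrt{95} \approx 220.54 - 1462.0 i$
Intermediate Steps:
$l{\left(Q \right)} = Q^{\frac{3}{2}}$
$D = -150$ ($D = \left(-5\right) \left(-6\right) \left(-5\right) = 30 \left(-5\right) = -150$)
$\sqrt{-61 - 34} \left(l{\left(-8 \right)} + D\right) = \sqrt{-61 - 34} \left(\left(-8\right)^{\frac{3}{2}} - 150\right) = \sqrt{-95} \left(- 16 i \sqrt{2} - 150\right) = i \sqrt{95} \left(-150 - 16 i \sqrt{2}\right)$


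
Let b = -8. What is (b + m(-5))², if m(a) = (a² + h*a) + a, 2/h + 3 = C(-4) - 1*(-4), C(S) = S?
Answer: 2116/9 ≈ 235.11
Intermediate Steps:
h = -⅔ (h = 2/(-3 + (-4 - 1*(-4))) = 2/(-3 + (-4 + 4)) = 2/(-3 + 0) = 2/(-3) = 2*(-⅓) = -⅔ ≈ -0.66667)
m(a) = a² + a/3 (m(a) = (a² - 2*a/3) + a = a² + a/3)
(b + m(-5))² = (-8 - 5*(⅓ - 5))² = (-8 - 5*(-14/3))² = (-8 + 70/3)² = (46/3)² = 2116/9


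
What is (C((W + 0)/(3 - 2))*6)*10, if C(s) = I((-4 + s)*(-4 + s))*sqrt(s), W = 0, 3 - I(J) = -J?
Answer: 0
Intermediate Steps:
I(J) = 3 + J (I(J) = 3 - (-1)*J = 3 + J)
C(s) = sqrt(s)*(3 + (-4 + s)**2) (C(s) = (3 + (-4 + s)*(-4 + s))*sqrt(s) = (3 + (-4 + s)**2)*sqrt(s) = sqrt(s)*(3 + (-4 + s)**2))
(C((W + 0)/(3 - 2))*6)*10 = ((sqrt((0 + 0)/(3 - 2))*(3 + (-4 + (0 + 0)/(3 - 2))**2))*6)*10 = ((sqrt(0/1)*(3 + (-4 + 0/1)**2))*6)*10 = ((sqrt(0*1)*(3 + (-4 + 0*1)**2))*6)*10 = ((sqrt(0)*(3 + (-4 + 0)**2))*6)*10 = ((0*(3 + (-4)**2))*6)*10 = ((0*(3 + 16))*6)*10 = ((0*19)*6)*10 = (0*6)*10 = 0*10 = 0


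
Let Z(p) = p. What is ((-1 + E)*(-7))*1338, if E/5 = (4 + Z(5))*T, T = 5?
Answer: -2097984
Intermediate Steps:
E = 225 (E = 5*((4 + 5)*5) = 5*(9*5) = 5*45 = 225)
((-1 + E)*(-7))*1338 = ((-1 + 225)*(-7))*1338 = (224*(-7))*1338 = -1568*1338 = -2097984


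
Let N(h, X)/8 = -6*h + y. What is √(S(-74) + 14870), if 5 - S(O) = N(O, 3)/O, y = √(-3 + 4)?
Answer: √20429735/37 ≈ 122.16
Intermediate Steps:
y = 1 (y = √1 = 1)
N(h, X) = 8 - 48*h (N(h, X) = 8*(-6*h + 1) = 8*(1 - 6*h) = 8 - 48*h)
S(O) = 5 - (8 - 48*O)/O
√(S(-74) + 14870) = √((53 - 8/(-74)) + 14870) = √((53 - 8*(-1/74)) + 14870) = √((53 + 4/37) + 14870) = √(1965/37 + 14870) = √(552155/37) = √20429735/37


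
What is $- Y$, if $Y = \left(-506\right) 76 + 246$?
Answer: $38210$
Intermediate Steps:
$Y = -38210$ ($Y = -38456 + 246 = -38210$)
$- Y = \left(-1\right) \left(-38210\right) = 38210$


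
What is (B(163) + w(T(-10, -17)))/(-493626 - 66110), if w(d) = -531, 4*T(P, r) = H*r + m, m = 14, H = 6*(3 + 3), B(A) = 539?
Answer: -1/69967 ≈ -1.4292e-5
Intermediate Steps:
H = 36 (H = 6*6 = 36)
T(P, r) = 7/2 + 9*r (T(P, r) = (36*r + 14)/4 = (14 + 36*r)/4 = 7/2 + 9*r)
(B(163) + w(T(-10, -17)))/(-493626 - 66110) = (539 - 531)/(-493626 - 66110) = 8/(-559736) = 8*(-1/559736) = -1/69967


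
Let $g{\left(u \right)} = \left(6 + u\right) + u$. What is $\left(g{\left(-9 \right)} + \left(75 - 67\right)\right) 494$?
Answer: $-1976$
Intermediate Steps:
$g{\left(u \right)} = 6 + 2 u$
$\left(g{\left(-9 \right)} + \left(75 - 67\right)\right) 494 = \left(\left(6 + 2 \left(-9\right)\right) + \left(75 - 67\right)\right) 494 = \left(\left(6 - 18\right) + \left(75 - 67\right)\right) 494 = \left(-12 + 8\right) 494 = \left(-4\right) 494 = -1976$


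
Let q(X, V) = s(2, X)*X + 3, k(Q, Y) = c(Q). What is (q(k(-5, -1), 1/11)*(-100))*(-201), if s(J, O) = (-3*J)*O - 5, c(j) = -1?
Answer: 40200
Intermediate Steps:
s(J, O) = -5 - 3*J*O (s(J, O) = -3*J*O - 5 = -5 - 3*J*O)
k(Q, Y) = -1
q(X, V) = 3 + X*(-5 - 6*X) (q(X, V) = (-5 - 3*2*X)*X + 3 = (-5 - 6*X)*X + 3 = X*(-5 - 6*X) + 3 = 3 + X*(-5 - 6*X))
(q(k(-5, -1), 1/11)*(-100))*(-201) = ((3 - 1*(-1)*(5 + 6*(-1)))*(-100))*(-201) = ((3 - 1*(-1)*(5 - 6))*(-100))*(-201) = ((3 - 1*(-1)*(-1))*(-100))*(-201) = ((3 - 1)*(-100))*(-201) = (2*(-100))*(-201) = -200*(-201) = 40200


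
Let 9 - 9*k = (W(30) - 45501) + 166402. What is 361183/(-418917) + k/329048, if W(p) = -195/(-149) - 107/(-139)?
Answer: -644493803006701/713720740710594 ≈ -0.90301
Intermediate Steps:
W(p) = 43048/20711 (W(p) = -195*(-1/149) - 107*(-1/139) = 195/149 + 107/139 = 43048/20711)
k = -278204140/20711 (k = 1 - ((43048/20711 - 45501) + 166402)/9 = 1 - (-942328163/20711 + 166402)/9 = 1 - ⅑*2504023659/20711 = 1 - 278224851/20711 = -278204140/20711 ≈ -13433.)
361183/(-418917) + k/329048 = 361183/(-418917) - 278204140/20711/329048 = 361183*(-1/418917) - 278204140/20711*1/329048 = -361183/418917 - 69551035/1703728282 = -644493803006701/713720740710594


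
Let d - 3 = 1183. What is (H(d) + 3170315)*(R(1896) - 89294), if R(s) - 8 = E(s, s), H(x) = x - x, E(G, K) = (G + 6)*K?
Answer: 11149699845390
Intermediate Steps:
d = 1186 (d = 3 + 1183 = 1186)
E(G, K) = K*(6 + G) (E(G, K) = (6 + G)*K = K*(6 + G))
H(x) = 0
R(s) = 8 + s*(6 + s)
(H(d) + 3170315)*(R(1896) - 89294) = (0 + 3170315)*((8 + 1896*(6 + 1896)) - 89294) = 3170315*((8 + 1896*1902) - 89294) = 3170315*((8 + 3606192) - 89294) = 3170315*(3606200 - 89294) = 3170315*3516906 = 11149699845390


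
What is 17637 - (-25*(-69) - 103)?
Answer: 16015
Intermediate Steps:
17637 - (-25*(-69) - 103) = 17637 - (1725 - 103) = 17637 - 1*1622 = 17637 - 1622 = 16015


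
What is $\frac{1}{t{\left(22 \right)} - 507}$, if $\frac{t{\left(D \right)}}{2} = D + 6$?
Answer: $- \frac{1}{451} \approx -0.0022173$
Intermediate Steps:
$t{\left(D \right)} = 12 + 2 D$ ($t{\left(D \right)} = 2 \left(D + 6\right) = 2 \left(6 + D\right) = 12 + 2 D$)
$\frac{1}{t{\left(22 \right)} - 507} = \frac{1}{\left(12 + 2 \cdot 22\right) - 507} = \frac{1}{\left(12 + 44\right) - 507} = \frac{1}{56 - 507} = \frac{1}{-451} = - \frac{1}{451}$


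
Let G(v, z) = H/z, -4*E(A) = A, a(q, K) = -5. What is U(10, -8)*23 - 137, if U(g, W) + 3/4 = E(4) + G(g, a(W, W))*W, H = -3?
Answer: -5753/20 ≈ -287.65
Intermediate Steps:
E(A) = -A/4
G(v, z) = -3/z
U(g, W) = -7/4 + 3*W/5 (U(g, W) = -¾ + (-¼*4 + (-3/(-5))*W) = -¾ + (-1 + (-3*(-⅕))*W) = -¾ + (-1 + 3*W/5) = -7/4 + 3*W/5)
U(10, -8)*23 - 137 = (-7/4 + (⅗)*(-8))*23 - 137 = (-7/4 - 24/5)*23 - 137 = -131/20*23 - 137 = -3013/20 - 137 = -5753/20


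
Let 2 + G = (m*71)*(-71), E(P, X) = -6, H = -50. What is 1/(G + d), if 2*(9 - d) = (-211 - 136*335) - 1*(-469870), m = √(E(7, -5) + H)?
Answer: -848170/185540303769 + 40328*I*√14/185540303769 ≈ -4.5714e-6 + 8.1327e-7*I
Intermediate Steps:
m = 2*I*√14 (m = √(-6 - 50) = √(-56) = 2*I*√14 ≈ 7.4833*I)
d = -424081/2 (d = 9 - ((-211 - 136*335) - 1*(-469870))/2 = 9 - ((-211 - 45560) + 469870)/2 = 9 - (-45771 + 469870)/2 = 9 - ½*424099 = 9 - 424099/2 = -424081/2 ≈ -2.1204e+5)
G = -2 - 10082*I*√14 (G = -2 + ((2*I*√14)*71)*(-71) = -2 + (142*I*√14)*(-71) = -2 - 10082*I*√14 ≈ -2.0 - 37723.0*I)
1/(G + d) = 1/((-2 - 10082*I*√14) - 424081/2) = 1/(-424085/2 - 10082*I*√14)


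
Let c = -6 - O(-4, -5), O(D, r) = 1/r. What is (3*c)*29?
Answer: -2523/5 ≈ -504.60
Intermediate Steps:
c = -29/5 (c = -6 - 1/(-5) = -6 - 1*(-⅕) = -6 + ⅕ = -29/5 ≈ -5.8000)
(3*c)*29 = (3*(-29/5))*29 = -87/5*29 = -2523/5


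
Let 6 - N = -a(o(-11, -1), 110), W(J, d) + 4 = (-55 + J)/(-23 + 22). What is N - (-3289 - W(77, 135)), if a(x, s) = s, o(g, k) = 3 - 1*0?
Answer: 3379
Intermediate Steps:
o(g, k) = 3 (o(g, k) = 3 + 0 = 3)
W(J, d) = 51 - J (W(J, d) = -4 + (-55 + J)/(-23 + 22) = -4 + (-55 + J)/(-1) = -4 + (-55 + J)*(-1) = -4 + (55 - J) = 51 - J)
N = 116 (N = 6 - (-1)*110 = 6 - 1*(-110) = 6 + 110 = 116)
N - (-3289 - W(77, 135)) = 116 - (-3289 - (51 - 1*77)) = 116 - (-3289 - (51 - 77)) = 116 - (-3289 - 1*(-26)) = 116 - (-3289 + 26) = 116 - 1*(-3263) = 116 + 3263 = 3379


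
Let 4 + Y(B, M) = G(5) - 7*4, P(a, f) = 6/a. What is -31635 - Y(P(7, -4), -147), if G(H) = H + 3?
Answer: -31611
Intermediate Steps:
G(H) = 3 + H
Y(B, M) = -24 (Y(B, M) = -4 + ((3 + 5) - 7*4) = -4 + (8 - 28) = -4 - 20 = -24)
-31635 - Y(P(7, -4), -147) = -31635 - 1*(-24) = -31635 + 24 = -31611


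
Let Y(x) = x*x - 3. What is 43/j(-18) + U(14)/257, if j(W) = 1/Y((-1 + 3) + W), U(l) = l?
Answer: 2795917/257 ≈ 10879.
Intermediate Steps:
Y(x) = -3 + x**2 (Y(x) = x**2 - 3 = -3 + x**2)
j(W) = 1/(-3 + (2 + W)**2) (j(W) = 1/(-3 + ((-1 + 3) + W)**2) = 1/(-3 + (2 + W)**2))
43/j(-18) + U(14)/257 = 43/(1/(-3 + (2 - 18)**2)) + 14/257 = 43/(1/(-3 + (-16)**2)) + 14*(1/257) = 43/(1/(-3 + 256)) + 14/257 = 43/(1/253) + 14/257 = 43*253 + 14/257 = 10879 + 14/257 = 2795917/257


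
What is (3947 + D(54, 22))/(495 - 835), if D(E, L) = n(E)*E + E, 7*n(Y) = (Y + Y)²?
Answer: -657863/2380 ≈ -276.41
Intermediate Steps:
n(Y) = 4*Y²/7 (n(Y) = (Y + Y)²/7 = (2*Y)²/7 = (4*Y²)/7 = 4*Y²/7)
D(E, L) = E + 4*E³/7 (D(E, L) = (4*E²/7)*E + E = 4*E³/7 + E = E + 4*E³/7)
(3947 + D(54, 22))/(495 - 835) = (3947 + (54 + (4/7)*54³))/(495 - 835) = (3947 + (54 + (4/7)*157464))/(-340) = (3947 + (54 + 629856/7))*(-1/340) = (3947 + 630234/7)*(-1/340) = (657863/7)*(-1/340) = -657863/2380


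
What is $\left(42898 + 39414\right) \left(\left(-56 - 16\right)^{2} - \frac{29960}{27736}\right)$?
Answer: $\frac{1479079391096}{3467} \approx 4.2662 \cdot 10^{8}$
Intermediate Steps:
$\left(42898 + 39414\right) \left(\left(-56 - 16\right)^{2} - \frac{29960}{27736}\right) = 82312 \left(\left(-72\right)^{2} - \frac{3745}{3467}\right) = 82312 \left(5184 - \frac{3745}{3467}\right) = 82312 \cdot \frac{17969183}{3467} = \frac{1479079391096}{3467}$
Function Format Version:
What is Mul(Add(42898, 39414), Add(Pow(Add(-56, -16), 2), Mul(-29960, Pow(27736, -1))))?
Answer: Rational(1479079391096, 3467) ≈ 4.2662e+8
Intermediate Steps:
Mul(Add(42898, 39414), Add(Pow(Add(-56, -16), 2), Mul(-29960, Pow(27736, -1)))) = Mul(82312, Add(Pow(-72, 2), Mul(-29960, Rational(1, 27736)))) = Mul(82312, Add(5184, Rational(-3745, 3467))) = Mul(82312, Rational(17969183, 3467)) = Rational(1479079391096, 3467)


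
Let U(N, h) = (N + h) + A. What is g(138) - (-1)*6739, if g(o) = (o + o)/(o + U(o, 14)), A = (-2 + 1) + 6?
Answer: 1988281/295 ≈ 6739.9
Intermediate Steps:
A = 5 (A = -1 + 6 = 5)
U(N, h) = 5 + N + h (U(N, h) = (N + h) + 5 = 5 + N + h)
g(o) = 2*o/(19 + 2*o) (g(o) = (o + o)/(o + (5 + o + 14)) = (2*o)/(o + (19 + o)) = (2*o)/(19 + 2*o) = 2*o/(19 + 2*o))
g(138) - (-1)*6739 = 2*138/(19 + 2*138) - (-1)*6739 = 2*138/(19 + 276) - 1*(-6739) = 2*138/295 + 6739 = 2*138*(1/295) + 6739 = 276/295 + 6739 = 1988281/295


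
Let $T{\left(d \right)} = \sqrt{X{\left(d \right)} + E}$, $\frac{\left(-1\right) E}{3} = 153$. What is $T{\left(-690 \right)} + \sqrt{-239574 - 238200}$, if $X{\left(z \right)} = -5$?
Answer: $i \left(3 \sqrt{53086} + 4 \sqrt{29}\right) \approx 712.75 i$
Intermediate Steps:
$E = -459$ ($E = \left(-3\right) 153 = -459$)
$T{\left(d \right)} = 4 i \sqrt{29}$ ($T{\left(d \right)} = \sqrt{-5 - 459} = \sqrt{-464} = 4 i \sqrt{29}$)
$T{\left(-690 \right)} + \sqrt{-239574 - 238200} = 4 i \sqrt{29} + \sqrt{-239574 - 238200} = 4 i \sqrt{29} + \sqrt{-477774} = 4 i \sqrt{29} + 3 i \sqrt{53086} = 3 i \sqrt{53086} + 4 i \sqrt{29}$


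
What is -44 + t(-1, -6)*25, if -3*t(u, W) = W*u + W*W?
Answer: -394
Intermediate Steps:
t(u, W) = -W**2/3 - W*u/3 (t(u, W) = -(W*u + W*W)/3 = -(W*u + W**2)/3 = -(W**2 + W*u)/3 = -W**2/3 - W*u/3)
-44 + t(-1, -6)*25 = -44 - 1/3*(-6)*(-6 - 1)*25 = -44 - 1/3*(-6)*(-7)*25 = -44 - 14*25 = -44 - 350 = -394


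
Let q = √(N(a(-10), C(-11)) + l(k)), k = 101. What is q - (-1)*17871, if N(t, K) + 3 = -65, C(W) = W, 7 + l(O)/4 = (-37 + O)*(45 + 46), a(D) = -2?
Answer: 17871 + 20*√58 ≈ 18023.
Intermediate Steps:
l(O) = -13496 + 364*O (l(O) = -28 + 4*((-37 + O)*(45 + 46)) = -28 + 4*((-37 + O)*91) = -28 + 4*(-3367 + 91*O) = -28 + (-13468 + 364*O) = -13496 + 364*O)
N(t, K) = -68 (N(t, K) = -3 - 65 = -68)
q = 20*√58 (q = √(-68 + (-13496 + 364*101)) = √(-68 + (-13496 + 36764)) = √(-68 + 23268) = √23200 = 20*√58 ≈ 152.32)
q - (-1)*17871 = 20*√58 - (-1)*17871 = 20*√58 - 1*(-17871) = 20*√58 + 17871 = 17871 + 20*√58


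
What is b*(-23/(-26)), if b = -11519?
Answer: -264937/26 ≈ -10190.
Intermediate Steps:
b*(-23/(-26)) = -(-264937)/(-26) = -(-264937)*(-1)/26 = -11519*23/26 = -264937/26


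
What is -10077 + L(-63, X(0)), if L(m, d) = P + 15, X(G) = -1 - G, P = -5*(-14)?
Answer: -9992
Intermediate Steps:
P = 70
L(m, d) = 85 (L(m, d) = 70 + 15 = 85)
-10077 + L(-63, X(0)) = -10077 + 85 = -9992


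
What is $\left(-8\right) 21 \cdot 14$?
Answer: $-2352$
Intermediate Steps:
$\left(-8\right) 21 \cdot 14 = \left(-168\right) 14 = -2352$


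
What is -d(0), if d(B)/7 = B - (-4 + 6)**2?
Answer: 28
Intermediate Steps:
d(B) = -28 + 7*B (d(B) = 7*(B - (-4 + 6)**2) = 7*(B - 1*2**2) = 7*(B - 1*4) = 7*(B - 4) = 7*(-4 + B) = -28 + 7*B)
-d(0) = -(-28 + 7*0) = -(-28 + 0) = -1*(-28) = 28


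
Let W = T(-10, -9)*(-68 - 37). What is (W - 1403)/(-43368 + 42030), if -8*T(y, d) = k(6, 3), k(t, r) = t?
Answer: 5297/5352 ≈ 0.98972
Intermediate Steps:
T(y, d) = -¾ (T(y, d) = -⅛*6 = -¾)
W = 315/4 (W = -3*(-68 - 37)/4 = -¾*(-105) = 315/4 ≈ 78.750)
(W - 1403)/(-43368 + 42030) = (315/4 - 1403)/(-43368 + 42030) = -5297/4/(-1338) = -5297/4*(-1/1338) = 5297/5352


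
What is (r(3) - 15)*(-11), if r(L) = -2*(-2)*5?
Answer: -55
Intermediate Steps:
r(L) = 20 (r(L) = 4*5 = 20)
(r(3) - 15)*(-11) = (20 - 15)*(-11) = 5*(-11) = -55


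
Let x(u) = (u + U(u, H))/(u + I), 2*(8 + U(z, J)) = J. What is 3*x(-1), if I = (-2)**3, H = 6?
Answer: 2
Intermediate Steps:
U(z, J) = -8 + J/2
I = -8
x(u) = (-5 + u)/(-8 + u) (x(u) = (u + (-8 + (1/2)*6))/(u - 8) = (u + (-8 + 3))/(-8 + u) = (u - 5)/(-8 + u) = (-5 + u)/(-8 + u))
3*x(-1) = 3*((-5 - 1)/(-8 - 1)) = 3*(-6/(-9)) = 3*(-1/9*(-6)) = 3*(2/3) = 2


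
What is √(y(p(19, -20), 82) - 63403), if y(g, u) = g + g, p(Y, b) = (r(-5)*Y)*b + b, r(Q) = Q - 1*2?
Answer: I*√58123 ≈ 241.09*I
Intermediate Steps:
r(Q) = -2 + Q (r(Q) = Q - 2 = -2 + Q)
p(Y, b) = b - 7*Y*b (p(Y, b) = ((-2 - 5)*Y)*b + b = (-7*Y)*b + b = -7*Y*b + b = b - 7*Y*b)
y(g, u) = 2*g
√(y(p(19, -20), 82) - 63403) = √(2*(-20*(1 - 7*19)) - 63403) = √(2*(-20*(1 - 133)) - 63403) = √(2*(-20*(-132)) - 63403) = √(2*2640 - 63403) = √(5280 - 63403) = √(-58123) = I*√58123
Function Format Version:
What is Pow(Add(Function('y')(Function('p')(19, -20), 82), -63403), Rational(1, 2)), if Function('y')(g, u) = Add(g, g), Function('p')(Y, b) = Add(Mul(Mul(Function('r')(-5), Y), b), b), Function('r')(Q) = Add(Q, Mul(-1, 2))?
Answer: Mul(I, Pow(58123, Rational(1, 2))) ≈ Mul(241.09, I)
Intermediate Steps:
Function('r')(Q) = Add(-2, Q) (Function('r')(Q) = Add(Q, -2) = Add(-2, Q))
Function('p')(Y, b) = Add(b, Mul(-7, Y, b)) (Function('p')(Y, b) = Add(Mul(Mul(Add(-2, -5), Y), b), b) = Add(Mul(Mul(-7, Y), b), b) = Add(Mul(-7, Y, b), b) = Add(b, Mul(-7, Y, b)))
Function('y')(g, u) = Mul(2, g)
Pow(Add(Function('y')(Function('p')(19, -20), 82), -63403), Rational(1, 2)) = Pow(Add(Mul(2, Mul(-20, Add(1, Mul(-7, 19)))), -63403), Rational(1, 2)) = Pow(Add(Mul(2, Mul(-20, Add(1, -133))), -63403), Rational(1, 2)) = Pow(Add(Mul(2, Mul(-20, -132)), -63403), Rational(1, 2)) = Pow(Add(Mul(2, 2640), -63403), Rational(1, 2)) = Pow(Add(5280, -63403), Rational(1, 2)) = Pow(-58123, Rational(1, 2)) = Mul(I, Pow(58123, Rational(1, 2)))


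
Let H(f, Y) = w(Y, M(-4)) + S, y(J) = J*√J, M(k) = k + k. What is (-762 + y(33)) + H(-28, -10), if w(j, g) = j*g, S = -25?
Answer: -707 + 33*√33 ≈ -517.43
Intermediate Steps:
M(k) = 2*k
y(J) = J^(3/2)
w(j, g) = g*j
H(f, Y) = -25 - 8*Y (H(f, Y) = (2*(-4))*Y - 25 = -8*Y - 25 = -25 - 8*Y)
(-762 + y(33)) + H(-28, -10) = (-762 + 33^(3/2)) + (-25 - 8*(-10)) = (-762 + 33*√33) + (-25 + 80) = (-762 + 33*√33) + 55 = -707 + 33*√33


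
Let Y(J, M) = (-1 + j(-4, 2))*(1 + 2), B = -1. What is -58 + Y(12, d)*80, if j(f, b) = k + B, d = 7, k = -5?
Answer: -1738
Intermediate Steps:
j(f, b) = -6 (j(f, b) = -5 - 1 = -6)
Y(J, M) = -21 (Y(J, M) = (-1 - 6)*(1 + 2) = -7*3 = -21)
-58 + Y(12, d)*80 = -58 - 21*80 = -58 - 1680 = -1738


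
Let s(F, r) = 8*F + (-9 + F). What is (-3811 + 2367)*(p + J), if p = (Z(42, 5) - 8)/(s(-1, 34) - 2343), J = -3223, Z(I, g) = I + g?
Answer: 3662726216/787 ≈ 4.6540e+6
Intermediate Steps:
s(F, r) = -9 + 9*F
p = -13/787 (p = ((42 + 5) - 8)/((-9 + 9*(-1)) - 2343) = (47 - 8)/((-9 - 9) - 2343) = 39/(-18 - 2343) = 39/(-2361) = 39*(-1/2361) = -13/787 ≈ -0.016518)
(-3811 + 2367)*(p + J) = (-3811 + 2367)*(-13/787 - 3223) = -1444*(-2536514/787) = 3662726216/787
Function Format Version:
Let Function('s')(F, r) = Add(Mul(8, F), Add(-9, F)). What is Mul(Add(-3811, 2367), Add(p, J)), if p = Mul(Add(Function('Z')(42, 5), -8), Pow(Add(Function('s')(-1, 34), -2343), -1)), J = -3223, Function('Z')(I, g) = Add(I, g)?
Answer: Rational(3662726216, 787) ≈ 4.6540e+6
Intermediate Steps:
Function('s')(F, r) = Add(-9, Mul(9, F))
p = Rational(-13, 787) (p = Mul(Add(Add(42, 5), -8), Pow(Add(Add(-9, Mul(9, -1)), -2343), -1)) = Mul(Add(47, -8), Pow(Add(Add(-9, -9), -2343), -1)) = Mul(39, Pow(Add(-18, -2343), -1)) = Mul(39, Pow(-2361, -1)) = Mul(39, Rational(-1, 2361)) = Rational(-13, 787) ≈ -0.016518)
Mul(Add(-3811, 2367), Add(p, J)) = Mul(Add(-3811, 2367), Add(Rational(-13, 787), -3223)) = Mul(-1444, Rational(-2536514, 787)) = Rational(3662726216, 787)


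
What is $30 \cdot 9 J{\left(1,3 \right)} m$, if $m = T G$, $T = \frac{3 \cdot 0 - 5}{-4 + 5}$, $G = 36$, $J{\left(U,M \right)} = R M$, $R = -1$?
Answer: $145800$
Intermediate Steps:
$J{\left(U,M \right)} = - M$
$T = -5$ ($T = \frac{0 - 5}{1} = \left(-5\right) 1 = -5$)
$m = -180$ ($m = \left(-5\right) 36 = -180$)
$30 \cdot 9 J{\left(1,3 \right)} m = 30 \cdot 9 \left(\left(-1\right) 3\right) \left(-180\right) = 30 \cdot 9 \left(-3\right) \left(-180\right) = 30 \left(-27\right) \left(-180\right) = \left(-810\right) \left(-180\right) = 145800$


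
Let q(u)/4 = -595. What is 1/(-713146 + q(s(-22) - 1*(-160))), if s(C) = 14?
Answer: -1/715526 ≈ -1.3976e-6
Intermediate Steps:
q(u) = -2380 (q(u) = 4*(-595) = -2380)
1/(-713146 + q(s(-22) - 1*(-160))) = 1/(-713146 - 2380) = 1/(-715526) = -1/715526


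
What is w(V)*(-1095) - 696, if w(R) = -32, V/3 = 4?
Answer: 34344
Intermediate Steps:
V = 12 (V = 3*4 = 12)
w(V)*(-1095) - 696 = -32*(-1095) - 696 = 35040 - 696 = 34344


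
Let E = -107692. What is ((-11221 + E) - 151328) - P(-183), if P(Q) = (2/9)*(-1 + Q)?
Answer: -2431801/9 ≈ -2.7020e+5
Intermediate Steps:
P(Q) = -2/9 + 2*Q/9 (P(Q) = (2*(⅑))*(-1 + Q) = 2*(-1 + Q)/9 = -2/9 + 2*Q/9)
((-11221 + E) - 151328) - P(-183) = ((-11221 - 107692) - 151328) - (-2/9 + (2/9)*(-183)) = (-118913 - 151328) - (-2/9 - 122/3) = -270241 - 1*(-368/9) = -270241 + 368/9 = -2431801/9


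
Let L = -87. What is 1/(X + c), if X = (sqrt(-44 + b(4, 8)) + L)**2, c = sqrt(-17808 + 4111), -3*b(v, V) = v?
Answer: 3*I/(-3*sqrt(13697) + 348*sqrt(102) + 22571*I) ≈ 0.00013035 + 1.827e-5*I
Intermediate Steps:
b(v, V) = -v/3
c = I*sqrt(13697) (c = sqrt(-13697) = I*sqrt(13697) ≈ 117.03*I)
X = (-87 + 2*I*sqrt(102)/3)**2 (X = (sqrt(-44 - 1/3*4) - 87)**2 = (sqrt(-44 - 4/3) - 87)**2 = (sqrt(-136/3) - 87)**2 = (2*I*sqrt(102)/3 - 87)**2 = (-87 + 2*I*sqrt(102)/3)**2 ≈ 7523.7 - 1171.5*I)
1/(X + c) = 1/((22571/3 - 116*I*sqrt(102)) + I*sqrt(13697)) = 1/(22571/3 + I*sqrt(13697) - 116*I*sqrt(102))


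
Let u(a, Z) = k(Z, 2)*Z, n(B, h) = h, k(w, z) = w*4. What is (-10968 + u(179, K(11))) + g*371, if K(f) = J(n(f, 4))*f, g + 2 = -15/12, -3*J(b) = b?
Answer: -407279/36 ≈ -11313.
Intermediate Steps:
k(w, z) = 4*w
J(b) = -b/3
g = -13/4 (g = -2 - 15/12 = -2 - 15*1/12 = -2 - 5/4 = -13/4 ≈ -3.2500)
K(f) = -4*f/3 (K(f) = (-1/3*4)*f = -4*f/3)
u(a, Z) = 4*Z**2 (u(a, Z) = (4*Z)*Z = 4*Z**2)
(-10968 + u(179, K(11))) + g*371 = (-10968 + 4*(-4/3*11)**2) - 13/4*371 = (-10968 + 4*(-44/3)**2) - 4823/4 = (-10968 + 4*(1936/9)) - 4823/4 = (-10968 + 7744/9) - 4823/4 = -90968/9 - 4823/4 = -407279/36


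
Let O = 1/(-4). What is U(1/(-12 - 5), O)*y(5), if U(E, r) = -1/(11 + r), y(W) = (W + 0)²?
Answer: -100/43 ≈ -2.3256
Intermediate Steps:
y(W) = W²
O = -¼ ≈ -0.25000
U(1/(-12 - 5), O)*y(5) = -1/(11 - ¼)*5² = -1/43/4*25 = -1*4/43*25 = -4/43*25 = -100/43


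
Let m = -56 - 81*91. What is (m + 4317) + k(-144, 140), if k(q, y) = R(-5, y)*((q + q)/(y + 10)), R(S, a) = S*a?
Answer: -1766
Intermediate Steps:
k(q, y) = -10*q*y/(10 + y) (k(q, y) = (-5*y)*((q + q)/(y + 10)) = (-5*y)*((2*q)/(10 + y)) = (-5*y)*(2*q/(10 + y)) = -10*q*y/(10 + y))
m = -7427 (m = -56 - 7371 = -7427)
(m + 4317) + k(-144, 140) = (-7427 + 4317) - 10*(-144)*140/(10 + 140) = -3110 - 10*(-144)*140/150 = -3110 - 10*(-144)*140*1/150 = -3110 + 1344 = -1766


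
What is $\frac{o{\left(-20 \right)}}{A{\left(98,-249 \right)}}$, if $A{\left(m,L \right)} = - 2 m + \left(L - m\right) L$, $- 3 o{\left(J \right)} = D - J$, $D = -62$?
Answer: $\frac{14}{86207} \approx 0.0001624$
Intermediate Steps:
$o{\left(J \right)} = \frac{62}{3} + \frac{J}{3}$ ($o{\left(J \right)} = - \frac{-62 - J}{3} = \frac{62}{3} + \frac{J}{3}$)
$A{\left(m,L \right)} = - 2 m + L \left(L - m\right)$
$\frac{o{\left(-20 \right)}}{A{\left(98,-249 \right)}} = \frac{\frac{62}{3} + \frac{1}{3} \left(-20\right)}{\left(-249\right)^{2} - 196 - \left(-249\right) 98} = \frac{\frac{62}{3} - \frac{20}{3}}{62001 - 196 + 24402} = \frac{14}{86207}$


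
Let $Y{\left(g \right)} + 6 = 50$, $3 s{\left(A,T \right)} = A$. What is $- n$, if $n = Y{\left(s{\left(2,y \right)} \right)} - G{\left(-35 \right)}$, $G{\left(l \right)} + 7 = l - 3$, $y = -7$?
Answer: $-89$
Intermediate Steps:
$s{\left(A,T \right)} = \frac{A}{3}$
$G{\left(l \right)} = -10 + l$ ($G{\left(l \right)} = -7 + \left(l - 3\right) = -7 + \left(-3 + l\right) = -10 + l$)
$Y{\left(g \right)} = 44$ ($Y{\left(g \right)} = -6 + 50 = 44$)
$n = 89$ ($n = 44 - \left(-10 - 35\right) = 44 - -45 = 44 + 45 = 89$)
$- n = \left(-1\right) 89 = -89$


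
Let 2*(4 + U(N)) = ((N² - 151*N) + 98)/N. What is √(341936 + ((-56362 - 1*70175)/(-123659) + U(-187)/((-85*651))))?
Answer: √8959357864380729775739/161869631 ≈ 584.75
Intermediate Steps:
U(N) = -4 + (98 + N² - 151*N)/(2*N) (U(N) = -4 + (((N² - 151*N) + 98)/N)/2 = -4 + ((98 + N² - 151*N)/N)/2 = -4 + (98 + N² - 151*N)/(2*N))
√(341936 + ((-56362 - 1*70175)/(-123659) + U(-187)/((-85*651)))) = √(341936 + ((-56362 - 1*70175)/(-123659) + ((½)*(98 - 187*(-159 - 187))/(-187))/((-85*651)))) = √(341936 + ((-56362 - 70175)*(-1/123659) + ((½)*(-1/187)*(98 - 187*(-346)))/(-55335))) = √(341936 + (-126537*(-1/123659) + ((½)*(-1/187)*(98 + 64702))*(-1/55335))) = √(341936 + (126537/123659 + ((½)*(-1/187)*64800)*(-1/55335))) = √(341936 + (126537/123659 - 32400/187*(-1/55335))) = √(341936 + (126537/123659 + 2160/689843)) = √(341936 + 2824444101/2751783727) = √(940936744919573/2751783727) = √8959357864380729775739/161869631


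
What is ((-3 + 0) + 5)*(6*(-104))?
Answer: -1248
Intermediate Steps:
((-3 + 0) + 5)*(6*(-104)) = (-3 + 5)*(-624) = 2*(-624) = -1248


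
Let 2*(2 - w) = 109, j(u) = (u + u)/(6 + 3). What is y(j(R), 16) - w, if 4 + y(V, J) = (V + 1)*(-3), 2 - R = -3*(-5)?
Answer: 325/6 ≈ 54.167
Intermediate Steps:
R = -13 (R = 2 - (-3)*(-5) = 2 - 1*15 = 2 - 15 = -13)
j(u) = 2*u/9 (j(u) = (2*u)/9 = (2*u)*(⅑) = 2*u/9)
w = -105/2 (w = 2 - ½*109 = 2 - 109/2 = -105/2 ≈ -52.500)
y(V, J) = -7 - 3*V (y(V, J) = -4 + (V + 1)*(-3) = -4 + (1 + V)*(-3) = -4 + (-3 - 3*V) = -7 - 3*V)
y(j(R), 16) - w = (-7 - 2*(-13)/3) - 1*(-105/2) = (-7 - 3*(-26/9)) + 105/2 = (-7 + 26/3) + 105/2 = 5/3 + 105/2 = 325/6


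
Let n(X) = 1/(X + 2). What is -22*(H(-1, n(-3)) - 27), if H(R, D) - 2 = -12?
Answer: 814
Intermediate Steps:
n(X) = 1/(2 + X)
H(R, D) = -10 (H(R, D) = 2 - 12 = -10)
-22*(H(-1, n(-3)) - 27) = -22*(-10 - 27) = -22*(-37) = 814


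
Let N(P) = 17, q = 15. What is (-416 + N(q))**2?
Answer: 159201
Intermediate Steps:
(-416 + N(q))**2 = (-416 + 17)**2 = (-399)**2 = 159201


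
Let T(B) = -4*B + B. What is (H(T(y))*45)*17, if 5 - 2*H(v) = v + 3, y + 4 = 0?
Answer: -3825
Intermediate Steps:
y = -4 (y = -4 + 0 = -4)
T(B) = -3*B
H(v) = 1 - v/2 (H(v) = 5/2 - (v + 3)/2 = 5/2 - (3 + v)/2 = 5/2 + (-3/2 - v/2) = 1 - v/2)
(H(T(y))*45)*17 = ((1 - (-3)*(-4)/2)*45)*17 = ((1 - 1/2*12)*45)*17 = ((1 - 6)*45)*17 = -5*45*17 = -225*17 = -3825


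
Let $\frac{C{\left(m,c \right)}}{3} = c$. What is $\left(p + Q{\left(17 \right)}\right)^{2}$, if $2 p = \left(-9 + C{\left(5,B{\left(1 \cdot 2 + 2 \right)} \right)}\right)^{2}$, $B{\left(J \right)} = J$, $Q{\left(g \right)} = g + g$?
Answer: $\frac{5929}{4} \approx 1482.3$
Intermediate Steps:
$Q{\left(g \right)} = 2 g$
$C{\left(m,c \right)} = 3 c$
$p = \frac{9}{2}$ ($p = \frac{\left(-9 + 3 \left(1 \cdot 2 + 2\right)\right)^{2}}{2} = \frac{\left(-9 + 3 \left(2 + 2\right)\right)^{2}}{2} = \frac{\left(-9 + 3 \cdot 4\right)^{2}}{2} = \frac{\left(-9 + 12\right)^{2}}{2} = \frac{3^{2}}{2} = \frac{1}{2} \cdot 9 = \frac{9}{2} \approx 4.5$)
$\left(p + Q{\left(17 \right)}\right)^{2} = \left(\frac{9}{2} + 2 \cdot 17\right)^{2} = \left(\frac{9}{2} + 34\right)^{2} = \left(\frac{77}{2}\right)^{2} = \frac{5929}{4}$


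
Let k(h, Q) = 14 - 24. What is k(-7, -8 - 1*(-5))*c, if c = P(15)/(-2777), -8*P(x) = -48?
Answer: 60/2777 ≈ 0.021606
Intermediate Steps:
P(x) = 6 (P(x) = -1/8*(-48) = 6)
k(h, Q) = -10
c = -6/2777 (c = 6/(-2777) = 6*(-1/2777) = -6/2777 ≈ -0.0021606)
k(-7, -8 - 1*(-5))*c = -10*(-6/2777) = 60/2777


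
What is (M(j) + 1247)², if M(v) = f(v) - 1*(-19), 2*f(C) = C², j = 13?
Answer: 7295401/4 ≈ 1.8239e+6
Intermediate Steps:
f(C) = C²/2
M(v) = 19 + v²/2 (M(v) = v²/2 - 1*(-19) = v²/2 + 19 = 19 + v²/2)
(M(j) + 1247)² = ((19 + (½)*13²) + 1247)² = ((19 + (½)*169) + 1247)² = ((19 + 169/2) + 1247)² = (207/2 + 1247)² = (2701/2)² = 7295401/4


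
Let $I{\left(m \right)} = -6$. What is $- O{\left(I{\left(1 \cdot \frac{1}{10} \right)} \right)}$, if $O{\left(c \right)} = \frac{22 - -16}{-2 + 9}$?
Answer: $- \frac{38}{7} \approx -5.4286$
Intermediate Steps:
$O{\left(c \right)} = \frac{38}{7}$ ($O{\left(c \right)} = \frac{22 + 16}{7} = 38 \cdot \frac{1}{7} = \frac{38}{7}$)
$- O{\left(I{\left(1 \cdot \frac{1}{10} \right)} \right)} = \left(-1\right) \frac{38}{7} = - \frac{38}{7}$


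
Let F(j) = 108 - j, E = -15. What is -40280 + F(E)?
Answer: -40157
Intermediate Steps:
-40280 + F(E) = -40280 + (108 - 1*(-15)) = -40280 + (108 + 15) = -40280 + 123 = -40157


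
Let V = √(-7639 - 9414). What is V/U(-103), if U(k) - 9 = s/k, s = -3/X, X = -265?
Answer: 27295*I*√17053/245652 ≈ 14.51*I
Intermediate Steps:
s = 3/265 (s = -3/(-265) = -3*(-1/265) = 3/265 ≈ 0.011321)
U(k) = 9 + 3/(265*k)
V = I*√17053 (V = √(-17053) = I*√17053 ≈ 130.59*I)
V/U(-103) = (I*√17053)/(9 + (3/265)/(-103)) = (I*√17053)/(9 + (3/265)*(-1/103)) = (I*√17053)/(9 - 3/27295) = (I*√17053)/(245652/27295) = (I*√17053)*(27295/245652) = 27295*I*√17053/245652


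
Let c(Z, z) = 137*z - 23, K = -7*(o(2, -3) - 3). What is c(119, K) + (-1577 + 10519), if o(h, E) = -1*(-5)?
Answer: 7001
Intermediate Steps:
o(h, E) = 5
K = -14 (K = -7*(5 - 3) = -7*2 = -14)
c(Z, z) = -23 + 137*z
c(119, K) + (-1577 + 10519) = (-23 + 137*(-14)) + (-1577 + 10519) = (-23 - 1918) + 8942 = -1941 + 8942 = 7001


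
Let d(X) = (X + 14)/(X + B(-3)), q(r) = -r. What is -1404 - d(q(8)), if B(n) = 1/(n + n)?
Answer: -68760/49 ≈ -1403.3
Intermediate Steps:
B(n) = 1/(2*n)
d(X) = (14 + X)/(-⅙ + X) (d(X) = (X + 14)/(X + (½)/(-3)) = (14 + X)/(X + (½)*(-⅓)) = (14 + X)/(X - ⅙) = (14 + X)/(-⅙ + X))
-1404 - d(q(8)) = -1404 - 6*(14 - 1*8)/(-1 + 6*(-1*8)) = -1404 - 6*(14 - 8)/(-1 + 6*(-8)) = -1404 - 6*6/(-1 - 48) = -1404 - 6*6/(-49) = -1404 - 6*(-1)*6/49 = -1404 - 1*(-36/49) = -1404 + 36/49 = -68760/49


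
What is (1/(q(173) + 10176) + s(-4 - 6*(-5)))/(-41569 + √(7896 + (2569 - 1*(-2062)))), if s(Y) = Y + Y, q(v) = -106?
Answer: -21767232729/17400650186380 - 523641*√12527/17400650186380 ≈ -0.0012543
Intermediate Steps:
s(Y) = 2*Y
(1/(q(173) + 10176) + s(-4 - 6*(-5)))/(-41569 + √(7896 + (2569 - 1*(-2062)))) = (1/(-106 + 10176) + 2*(-4 - 6*(-5)))/(-41569 + √(7896 + (2569 - 1*(-2062)))) = (1/10070 + 2*(-4 + 30))/(-41569 + √(7896 + (2569 + 2062))) = (1/10070 + 2*26)/(-41569 + √(7896 + 4631)) = (1/10070 + 52)/(-41569 + √12527) = 523641/(10070*(-41569 + √12527))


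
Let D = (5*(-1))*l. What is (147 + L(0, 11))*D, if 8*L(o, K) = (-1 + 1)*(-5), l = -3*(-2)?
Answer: -4410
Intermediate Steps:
l = 6
D = -30 (D = (5*(-1))*6 = -5*6 = -30)
L(o, K) = 0 (L(o, K) = ((-1 + 1)*(-5))/8 = (0*(-5))/8 = (⅛)*0 = 0)
(147 + L(0, 11))*D = (147 + 0)*(-30) = 147*(-30) = -4410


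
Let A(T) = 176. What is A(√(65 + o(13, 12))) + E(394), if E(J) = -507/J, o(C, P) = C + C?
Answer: 68837/394 ≈ 174.71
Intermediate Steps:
o(C, P) = 2*C
A(√(65 + o(13, 12))) + E(394) = 176 - 507/394 = 68837/394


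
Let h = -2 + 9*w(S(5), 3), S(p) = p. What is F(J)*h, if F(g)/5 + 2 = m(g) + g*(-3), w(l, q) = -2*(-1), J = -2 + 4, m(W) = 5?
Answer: -240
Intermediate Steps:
J = 2
w(l, q) = 2
F(g) = 15 - 15*g (F(g) = -10 + 5*(5 + g*(-3)) = -10 + 5*(5 - 3*g) = -10 + (25 - 15*g) = 15 - 15*g)
h = 16 (h = -2 + 9*2 = -2 + 18 = 16)
F(J)*h = (15 - 15*2)*16 = (15 - 30)*16 = -15*16 = -240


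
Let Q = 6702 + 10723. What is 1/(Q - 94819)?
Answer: -1/77394 ≈ -1.2921e-5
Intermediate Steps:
Q = 17425
1/(Q - 94819) = 1/(17425 - 94819) = 1/(-77394) = -1/77394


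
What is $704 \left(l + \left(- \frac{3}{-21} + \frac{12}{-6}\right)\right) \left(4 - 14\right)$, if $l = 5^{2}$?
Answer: $- \frac{1140480}{7} \approx -1.6293 \cdot 10^{5}$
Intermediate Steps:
$l = 25$
$704 \left(l + \left(- \frac{3}{-21} + \frac{12}{-6}\right)\right) \left(4 - 14\right) = 704 \left(25 + \left(- \frac{3}{-21} + \frac{12}{-6}\right)\right) \left(4 - 14\right) = 704 \left(25 + \left(\left(-3\right) \left(- \frac{1}{21}\right) + 12 \left(- \frac{1}{6}\right)\right)\right) \left(-10\right) = 704 \left(25 + \left(\frac{1}{7} - 2\right)\right) \left(-10\right) = 704 \left(25 - \frac{13}{7}\right) \left(-10\right) = 704 \cdot \frac{162}{7} \left(-10\right) = 704 \left(- \frac{1620}{7}\right) = - \frac{1140480}{7}$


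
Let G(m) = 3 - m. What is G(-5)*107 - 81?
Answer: 775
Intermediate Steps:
G(-5)*107 - 81 = (3 - 1*(-5))*107 - 81 = (3 + 5)*107 - 81 = 8*107 - 81 = 856 - 81 = 775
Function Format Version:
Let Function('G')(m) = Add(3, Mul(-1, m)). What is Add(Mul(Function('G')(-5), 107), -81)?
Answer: 775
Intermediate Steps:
Add(Mul(Function('G')(-5), 107), -81) = Add(Mul(Add(3, Mul(-1, -5)), 107), -81) = Add(Mul(Add(3, 5), 107), -81) = Add(Mul(8, 107), -81) = Add(856, -81) = 775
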